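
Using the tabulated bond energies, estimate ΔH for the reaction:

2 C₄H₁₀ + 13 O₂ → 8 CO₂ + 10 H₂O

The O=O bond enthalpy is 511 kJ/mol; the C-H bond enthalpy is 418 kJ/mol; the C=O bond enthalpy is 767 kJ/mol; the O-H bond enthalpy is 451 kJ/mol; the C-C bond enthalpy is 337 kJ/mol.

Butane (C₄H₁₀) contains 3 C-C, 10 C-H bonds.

ΔH ≈ −4267 kJ

Bonds broken (reactants):
  C-C: 6 × 337 = 2022
  C-H: 20 × 418 = 8360
  O=O: 13 × 511 = 6643
  Σ(broken) = 17025 kJ
Bonds formed (products):
  C=O: 16 × 767 = 12272
  O-H: 20 × 451 = 9020
  Σ(formed) = 21292 kJ
ΔH = Σ(broken) − Σ(formed) = 17025 − 21292 = −4267 kJ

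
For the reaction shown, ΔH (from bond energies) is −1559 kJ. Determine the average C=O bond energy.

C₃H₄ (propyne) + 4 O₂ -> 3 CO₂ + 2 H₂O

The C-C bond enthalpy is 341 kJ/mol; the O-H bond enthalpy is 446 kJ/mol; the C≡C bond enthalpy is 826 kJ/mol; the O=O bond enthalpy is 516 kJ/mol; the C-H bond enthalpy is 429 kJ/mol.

Let D be the C=O bond energy.
Σ(broken) = 1×826 + 1×341 + 4×429 + 4×516 = 4947
Σ(formed) = 6×D + 4×446 = 1784 + 6D
ΔH = Σ(broken) − Σ(formed) = (4947) − (1784 + 6D) = +3163 − 6D
Setting this equal to −1559 kJ gives 6D = 4722, so D = 787 kJ/mol.

D(C=O) ≈ 787 kJ/mol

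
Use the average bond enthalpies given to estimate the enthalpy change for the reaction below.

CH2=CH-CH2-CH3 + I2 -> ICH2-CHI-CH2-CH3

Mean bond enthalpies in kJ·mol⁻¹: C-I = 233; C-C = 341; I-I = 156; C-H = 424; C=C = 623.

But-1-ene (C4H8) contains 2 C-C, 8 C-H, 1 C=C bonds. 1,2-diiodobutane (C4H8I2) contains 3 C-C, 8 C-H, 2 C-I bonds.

Bonds broken (reactants):
  C-C: 2 × 341 = 682
  C-H: 8 × 424 = 3392
  C=C: 1 × 623 = 623
  I-I: 1 × 156 = 156
  Σ(broken) = 4853 kJ
Bonds formed (products):
  C-C: 3 × 341 = 1023
  C-H: 8 × 424 = 3392
  C-I: 2 × 233 = 466
  Σ(formed) = 4881 kJ
ΔH = Σ(broken) − Σ(formed) = 4853 − 4881 = −28 kJ

ΔH ≈ −28 kJ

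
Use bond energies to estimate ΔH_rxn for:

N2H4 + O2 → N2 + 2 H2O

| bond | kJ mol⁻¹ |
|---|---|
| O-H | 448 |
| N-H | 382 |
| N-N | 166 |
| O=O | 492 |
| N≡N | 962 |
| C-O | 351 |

Bonds broken (reactants):
  N-H: 4 × 382 = 1528
  N-N: 1 × 166 = 166
  O=O: 1 × 492 = 492
  Σ(broken) = 2186 kJ
Bonds formed (products):
  N≡N: 1 × 962 = 962
  O-H: 4 × 448 = 1792
  Σ(formed) = 2754 kJ
ΔH = Σ(broken) − Σ(formed) = 2186 − 2754 = −568 kJ

ΔH ≈ −568 kJ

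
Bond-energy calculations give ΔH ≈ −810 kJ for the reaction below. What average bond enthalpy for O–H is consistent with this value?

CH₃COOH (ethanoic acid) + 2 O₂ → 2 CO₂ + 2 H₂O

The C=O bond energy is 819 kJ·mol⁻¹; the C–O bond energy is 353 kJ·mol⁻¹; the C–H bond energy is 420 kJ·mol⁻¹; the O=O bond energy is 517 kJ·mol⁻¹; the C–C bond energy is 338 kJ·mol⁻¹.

D(O–H) ≈ 446 kJ/mol

Let D be the O–H bond energy.
Σ(broken) = 1×338 + 3×420 + 1×353 + 1×819 + 1×D + 2×517 = 3804 + D
Σ(formed) = 4×819 + 4×D = 3276 + 4D
ΔH = Σ(broken) − Σ(formed) = (3804 + D) − (3276 + 4D) = +528 − 3D
Setting this equal to −810 kJ gives 3D = 1338, so D = 446 kJ/mol.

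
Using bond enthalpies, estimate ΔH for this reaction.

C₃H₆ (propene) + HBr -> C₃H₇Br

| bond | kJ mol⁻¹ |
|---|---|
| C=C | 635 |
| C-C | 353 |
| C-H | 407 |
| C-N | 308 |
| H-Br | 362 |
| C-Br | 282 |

ΔH ≈ −45 kJ

Bonds broken (reactants):
  C-C: 1 × 353 = 353
  C-H: 6 × 407 = 2442
  C=C: 1 × 635 = 635
  H-Br: 1 × 362 = 362
  Σ(broken) = 3792 kJ
Bonds formed (products):
  C-Br: 1 × 282 = 282
  C-C: 2 × 353 = 706
  C-H: 7 × 407 = 2849
  Σ(formed) = 3837 kJ
ΔH = Σ(broken) − Σ(formed) = 3792 − 3837 = −45 kJ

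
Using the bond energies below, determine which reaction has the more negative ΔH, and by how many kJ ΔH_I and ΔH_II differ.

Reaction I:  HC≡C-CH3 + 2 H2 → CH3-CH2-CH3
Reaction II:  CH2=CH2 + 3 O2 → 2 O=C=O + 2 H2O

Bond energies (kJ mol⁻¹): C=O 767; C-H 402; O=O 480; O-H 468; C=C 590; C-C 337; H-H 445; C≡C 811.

Reaction II, by 1058 kJ

Reaction I:
  Bonds broken (reactants):
    C≡C: 1 × 811 = 811
    C-C: 1 × 337 = 337
    C-H: 4 × 402 = 1608
    H-H: 2 × 445 = 890
    Σ(broken) = 3646 kJ
  Bonds formed (products):
    C-C: 2 × 337 = 674
    C-H: 8 × 402 = 3216
    Σ(formed) = 3890 kJ
  ΔH_I = 3646 − 3890 = −244 kJ
Reaction II:
  Bonds broken (reactants):
    C-H: 4 × 402 = 1608
    C=C: 1 × 590 = 590
    O=O: 3 × 480 = 1440
    Σ(broken) = 3638 kJ
  Bonds formed (products):
    C=O: 4 × 767 = 3068
    O-H: 4 × 468 = 1872
    Σ(formed) = 4940 kJ
  ΔH_II = 3638 − 4940 = −1302 kJ
ΔH_I − ΔH_II = +1058 kJ, so reaction II has the more negative ΔH; |ΔH_I − ΔH_II| = 1058 kJ.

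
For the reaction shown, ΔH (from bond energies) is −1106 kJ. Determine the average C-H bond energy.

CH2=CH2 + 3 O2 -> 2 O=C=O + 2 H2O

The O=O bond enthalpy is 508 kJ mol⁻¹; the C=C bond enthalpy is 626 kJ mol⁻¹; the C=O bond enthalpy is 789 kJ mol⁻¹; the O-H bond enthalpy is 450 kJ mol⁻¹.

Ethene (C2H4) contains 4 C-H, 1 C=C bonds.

Let D be the C-H bond energy.
Σ(broken) = 4×D + 1×626 + 3×508 = 2150 + 4D
Σ(formed) = 4×789 + 4×450 = 4956
ΔH = Σ(broken) − Σ(formed) = (2150 + 4D) − (4956) = −2806 + 4D
Setting this equal to −1106 kJ gives 4D = 1700, so D = 425 kJ/mol.

D(C-H) ≈ 425 kJ/mol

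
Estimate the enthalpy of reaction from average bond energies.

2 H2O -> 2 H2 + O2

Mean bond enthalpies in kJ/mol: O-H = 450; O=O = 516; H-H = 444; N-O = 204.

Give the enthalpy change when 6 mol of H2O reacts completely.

ΔH = +1188 kJ

Bonds broken (reactants):
  O-H: 4 × 450 = 1800
  Σ(broken) = 1800 kJ
Bonds formed (products):
  H-H: 2 × 444 = 888
  O=O: 1 × 516 = 516
  Σ(formed) = 1404 kJ
ΔH = Σ(broken) − Σ(formed) = 1800 − 1404 = +396 kJ
For 3× the reaction as written: 3 × (+396) = +1188 kJ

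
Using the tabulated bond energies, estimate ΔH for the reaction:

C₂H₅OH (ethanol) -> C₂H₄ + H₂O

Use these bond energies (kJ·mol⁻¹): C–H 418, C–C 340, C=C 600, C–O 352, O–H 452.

ΔH ≈ +58 kJ

Bonds broken (reactants):
  C–C: 1 × 340 = 340
  C–H: 5 × 418 = 2090
  C–O: 1 × 352 = 352
  O–H: 1 × 452 = 452
  Σ(broken) = 3234 kJ
Bonds formed (products):
  C–H: 4 × 418 = 1672
  C=C: 1 × 600 = 600
  O–H: 2 × 452 = 904
  Σ(formed) = 3176 kJ
ΔH = Σ(broken) − Σ(formed) = 3234 − 3176 = +58 kJ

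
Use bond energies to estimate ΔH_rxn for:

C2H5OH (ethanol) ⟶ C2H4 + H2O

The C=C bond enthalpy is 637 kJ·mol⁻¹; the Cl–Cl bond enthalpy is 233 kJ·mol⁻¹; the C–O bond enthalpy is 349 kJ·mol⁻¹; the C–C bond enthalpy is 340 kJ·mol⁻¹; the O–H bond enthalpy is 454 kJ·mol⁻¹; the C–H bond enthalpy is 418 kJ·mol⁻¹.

ΔH ≈ +16 kJ

Bonds broken (reactants):
  C–C: 1 × 340 = 340
  C–H: 5 × 418 = 2090
  C–O: 1 × 349 = 349
  O–H: 1 × 454 = 454
  Σ(broken) = 3233 kJ
Bonds formed (products):
  C–H: 4 × 418 = 1672
  C=C: 1 × 637 = 637
  O–H: 2 × 454 = 908
  Σ(formed) = 3217 kJ
ΔH = Σ(broken) − Σ(formed) = 3233 − 3217 = +16 kJ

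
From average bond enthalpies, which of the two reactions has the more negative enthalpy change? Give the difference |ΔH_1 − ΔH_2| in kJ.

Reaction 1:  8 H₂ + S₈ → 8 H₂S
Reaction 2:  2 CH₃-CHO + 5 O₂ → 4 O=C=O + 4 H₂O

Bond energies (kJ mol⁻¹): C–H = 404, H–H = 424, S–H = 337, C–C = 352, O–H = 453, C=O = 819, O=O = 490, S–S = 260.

Reaction 2, by 2232 kJ

Reaction 1:
  Bonds broken (reactants):
    H–H: 8 × 424 = 3392
    S–S: 8 × 260 = 2080
    Σ(broken) = 5472 kJ
  Bonds formed (products):
    S–H: 16 × 337 = 5392
    Σ(formed) = 5392 kJ
  ΔH_1 = 5472 − 5392 = +80 kJ
Reaction 2:
  Bonds broken (reactants):
    C–C: 2 × 352 = 704
    C–H: 8 × 404 = 3232
    C=O: 2 × 819 = 1638
    O=O: 5 × 490 = 2450
    Σ(broken) = 8024 kJ
  Bonds formed (products):
    C=O: 8 × 819 = 6552
    O–H: 8 × 453 = 3624
    Σ(formed) = 10176 kJ
  ΔH_2 = 8024 − 10176 = −2152 kJ
ΔH_1 − ΔH_2 = +2232 kJ, so reaction 2 has the more negative ΔH; |ΔH_1 − ΔH_2| = 2232 kJ.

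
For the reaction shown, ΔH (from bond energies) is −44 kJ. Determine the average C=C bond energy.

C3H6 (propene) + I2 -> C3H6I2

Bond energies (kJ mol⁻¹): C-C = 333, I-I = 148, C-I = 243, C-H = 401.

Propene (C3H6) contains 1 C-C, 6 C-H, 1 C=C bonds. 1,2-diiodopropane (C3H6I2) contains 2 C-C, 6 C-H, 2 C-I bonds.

D(C=C) ≈ 627 kJ/mol

Let D be the C=C bond energy.
Σ(broken) = 1×333 + 6×401 + 1×D + 1×148 = 2887 + D
Σ(formed) = 2×333 + 6×401 + 2×243 = 3558
ΔH = Σ(broken) − Σ(formed) = (2887 + D) − (3558) = −671 + D
Setting this equal to −44 kJ gives D = 627 kJ/mol.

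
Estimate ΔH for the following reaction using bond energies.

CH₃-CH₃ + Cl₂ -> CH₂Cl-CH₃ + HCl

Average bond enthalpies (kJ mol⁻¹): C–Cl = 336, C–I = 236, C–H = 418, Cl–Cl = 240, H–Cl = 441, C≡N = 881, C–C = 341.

ΔH ≈ −119 kJ

Bonds broken (reactants):
  C–C: 1 × 341 = 341
  C–H: 6 × 418 = 2508
  Cl–Cl: 1 × 240 = 240
  Σ(broken) = 3089 kJ
Bonds formed (products):
  C–C: 1 × 341 = 341
  C–Cl: 1 × 336 = 336
  C–H: 5 × 418 = 2090
  H–Cl: 1 × 441 = 441
  Σ(formed) = 3208 kJ
ΔH = Σ(broken) − Σ(formed) = 3089 − 3208 = −119 kJ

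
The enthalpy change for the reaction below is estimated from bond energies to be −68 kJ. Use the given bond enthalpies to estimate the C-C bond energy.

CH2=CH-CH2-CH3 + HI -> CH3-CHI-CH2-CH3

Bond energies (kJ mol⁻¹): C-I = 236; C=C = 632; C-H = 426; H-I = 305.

D(C-C) ≈ 343 kJ/mol

Let D be the C-C bond energy.
Σ(broken) = 2×D + 8×426 + 1×632 + 1×305 = 4345 + 2D
Σ(formed) = 3×D + 9×426 + 1×236 = 4070 + 3D
ΔH = Σ(broken) − Σ(formed) = (4345 + 2D) − (4070 + 3D) = +275 − D
Setting this equal to −68 kJ gives D = 343 kJ/mol.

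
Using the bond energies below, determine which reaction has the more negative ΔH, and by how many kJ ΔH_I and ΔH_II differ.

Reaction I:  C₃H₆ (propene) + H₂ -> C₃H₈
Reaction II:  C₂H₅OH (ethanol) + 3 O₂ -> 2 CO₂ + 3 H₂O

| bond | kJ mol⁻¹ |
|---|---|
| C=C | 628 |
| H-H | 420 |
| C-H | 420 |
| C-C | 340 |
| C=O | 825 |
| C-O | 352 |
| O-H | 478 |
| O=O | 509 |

Reaction II, by 1239 kJ

Reaction I:
  Bonds broken (reactants):
    C-C: 1 × 340 = 340
    C-H: 6 × 420 = 2520
    C=C: 1 × 628 = 628
    H-H: 1 × 420 = 420
    Σ(broken) = 3908 kJ
  Bonds formed (products):
    C-C: 2 × 340 = 680
    C-H: 8 × 420 = 3360
    Σ(formed) = 4040 kJ
  ΔH_I = 3908 − 4040 = −132 kJ
Reaction II:
  Bonds broken (reactants):
    C-C: 1 × 340 = 340
    C-H: 5 × 420 = 2100
    C-O: 1 × 352 = 352
    O-H: 1 × 478 = 478
    O=O: 3 × 509 = 1527
    Σ(broken) = 4797 kJ
  Bonds formed (products):
    C=O: 4 × 825 = 3300
    O-H: 6 × 478 = 2868
    Σ(formed) = 6168 kJ
  ΔH_II = 4797 − 6168 = −1371 kJ
ΔH_I − ΔH_II = +1239 kJ, so reaction II has the more negative ΔH; |ΔH_I − ΔH_II| = 1239 kJ.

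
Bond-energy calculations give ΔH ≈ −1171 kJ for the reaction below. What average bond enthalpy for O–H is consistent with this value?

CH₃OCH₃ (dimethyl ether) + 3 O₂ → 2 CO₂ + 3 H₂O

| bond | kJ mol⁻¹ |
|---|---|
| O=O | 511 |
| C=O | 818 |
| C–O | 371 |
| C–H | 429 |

Let D be the O–H bond energy.
Σ(broken) = 6×429 + 2×371 + 3×511 = 4849
Σ(formed) = 4×818 + 6×D = 3272 + 6D
ΔH = Σ(broken) − Σ(formed) = (4849) − (3272 + 6D) = +1577 − 6D
Setting this equal to −1171 kJ gives 6D = 2748, so D = 458 kJ/mol.

D(O–H) ≈ 458 kJ/mol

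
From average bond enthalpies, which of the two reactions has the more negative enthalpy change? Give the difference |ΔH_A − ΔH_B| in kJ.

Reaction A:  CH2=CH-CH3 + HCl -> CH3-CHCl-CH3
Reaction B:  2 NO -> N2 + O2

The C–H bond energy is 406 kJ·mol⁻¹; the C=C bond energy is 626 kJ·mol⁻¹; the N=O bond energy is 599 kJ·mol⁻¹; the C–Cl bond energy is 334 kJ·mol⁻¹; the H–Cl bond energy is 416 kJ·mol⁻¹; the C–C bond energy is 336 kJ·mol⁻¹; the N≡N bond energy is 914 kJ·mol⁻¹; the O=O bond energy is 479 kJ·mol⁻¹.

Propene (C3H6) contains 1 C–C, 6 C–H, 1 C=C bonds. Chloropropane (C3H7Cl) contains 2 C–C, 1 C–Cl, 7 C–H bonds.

Reaction A:
  Bonds broken (reactants):
    C–C: 1 × 336 = 336
    C–H: 6 × 406 = 2436
    C=C: 1 × 626 = 626
    H–Cl: 1 × 416 = 416
    Σ(broken) = 3814 kJ
  Bonds formed (products):
    C–C: 2 × 336 = 672
    C–Cl: 1 × 334 = 334
    C–H: 7 × 406 = 2842
    Σ(formed) = 3848 kJ
  ΔH_A = 3814 − 3848 = −34 kJ
Reaction B:
  Bonds broken (reactants):
    N=O: 2 × 599 = 1198
    Σ(broken) = 1198 kJ
  Bonds formed (products):
    N≡N: 1 × 914 = 914
    O=O: 1 × 479 = 479
    Σ(formed) = 1393 kJ
  ΔH_B = 1198 − 1393 = −195 kJ
ΔH_A − ΔH_B = +161 kJ, so reaction B has the more negative ΔH; |ΔH_A − ΔH_B| = 161 kJ.

Reaction B, by 161 kJ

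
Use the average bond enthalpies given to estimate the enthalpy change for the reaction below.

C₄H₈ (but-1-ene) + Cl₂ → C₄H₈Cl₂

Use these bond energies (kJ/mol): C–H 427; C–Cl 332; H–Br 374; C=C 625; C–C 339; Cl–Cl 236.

ΔH ≈ −142 kJ

Bonds broken (reactants):
  C–C: 2 × 339 = 678
  C–H: 8 × 427 = 3416
  C=C: 1 × 625 = 625
  Cl–Cl: 1 × 236 = 236
  Σ(broken) = 4955 kJ
Bonds formed (products):
  C–C: 3 × 339 = 1017
  C–Cl: 2 × 332 = 664
  C–H: 8 × 427 = 3416
  Σ(formed) = 5097 kJ
ΔH = Σ(broken) − Σ(formed) = 4955 − 5097 = −142 kJ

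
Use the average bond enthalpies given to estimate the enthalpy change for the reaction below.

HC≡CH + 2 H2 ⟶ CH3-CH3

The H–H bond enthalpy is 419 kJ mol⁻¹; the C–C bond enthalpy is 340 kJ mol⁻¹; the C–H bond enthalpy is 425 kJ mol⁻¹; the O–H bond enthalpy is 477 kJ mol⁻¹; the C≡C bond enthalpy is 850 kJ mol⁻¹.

Bonds broken (reactants):
  C≡C: 1 × 850 = 850
  C–H: 2 × 425 = 850
  H–H: 2 × 419 = 838
  Σ(broken) = 2538 kJ
Bonds formed (products):
  C–C: 1 × 340 = 340
  C–H: 6 × 425 = 2550
  Σ(formed) = 2890 kJ
ΔH = Σ(broken) − Σ(formed) = 2538 − 2890 = −352 kJ

ΔH ≈ −352 kJ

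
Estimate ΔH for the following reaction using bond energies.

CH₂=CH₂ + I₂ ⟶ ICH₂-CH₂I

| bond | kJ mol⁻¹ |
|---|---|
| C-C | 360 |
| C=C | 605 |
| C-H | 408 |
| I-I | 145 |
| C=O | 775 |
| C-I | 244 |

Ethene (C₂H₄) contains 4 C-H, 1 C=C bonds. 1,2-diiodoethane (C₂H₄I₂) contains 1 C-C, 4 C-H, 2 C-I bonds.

Bonds broken (reactants):
  C-H: 4 × 408 = 1632
  C=C: 1 × 605 = 605
  I-I: 1 × 145 = 145
  Σ(broken) = 2382 kJ
Bonds formed (products):
  C-C: 1 × 360 = 360
  C-H: 4 × 408 = 1632
  C-I: 2 × 244 = 488
  Σ(formed) = 2480 kJ
ΔH = Σ(broken) − Σ(formed) = 2382 − 2480 = −98 kJ

ΔH ≈ −98 kJ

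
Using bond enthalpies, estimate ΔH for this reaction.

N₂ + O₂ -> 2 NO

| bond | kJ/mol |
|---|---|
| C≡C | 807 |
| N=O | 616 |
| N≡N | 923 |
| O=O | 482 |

Bonds broken (reactants):
  N≡N: 1 × 923 = 923
  O=O: 1 × 482 = 482
  Σ(broken) = 1405 kJ
Bonds formed (products):
  N=O: 2 × 616 = 1232
  Σ(formed) = 1232 kJ
ΔH = Σ(broken) − Σ(formed) = 1405 − 1232 = +173 kJ

ΔH ≈ +173 kJ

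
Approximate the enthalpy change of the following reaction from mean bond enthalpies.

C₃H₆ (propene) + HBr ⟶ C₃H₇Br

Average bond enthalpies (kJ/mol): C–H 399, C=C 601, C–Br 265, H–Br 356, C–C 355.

ΔH ≈ −62 kJ

Bonds broken (reactants):
  C–C: 1 × 355 = 355
  C–H: 6 × 399 = 2394
  C=C: 1 × 601 = 601
  H–Br: 1 × 356 = 356
  Σ(broken) = 3706 kJ
Bonds formed (products):
  C–Br: 1 × 265 = 265
  C–C: 2 × 355 = 710
  C–H: 7 × 399 = 2793
  Σ(formed) = 3768 kJ
ΔH = Σ(broken) − Σ(formed) = 3706 − 3768 = −62 kJ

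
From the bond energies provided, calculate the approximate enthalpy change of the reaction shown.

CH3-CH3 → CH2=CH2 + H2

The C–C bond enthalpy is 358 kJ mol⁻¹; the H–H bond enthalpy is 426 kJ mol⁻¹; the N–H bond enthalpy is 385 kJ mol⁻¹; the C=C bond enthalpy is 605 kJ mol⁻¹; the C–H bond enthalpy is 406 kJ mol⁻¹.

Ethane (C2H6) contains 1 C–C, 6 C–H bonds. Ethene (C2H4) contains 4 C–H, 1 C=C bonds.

ΔH ≈ +139 kJ

Bonds broken (reactants):
  C–C: 1 × 358 = 358
  C–H: 6 × 406 = 2436
  Σ(broken) = 2794 kJ
Bonds formed (products):
  C–H: 4 × 406 = 1624
  C=C: 1 × 605 = 605
  H–H: 1 × 426 = 426
  Σ(formed) = 2655 kJ
ΔH = Σ(broken) − Σ(formed) = 2794 − 2655 = +139 kJ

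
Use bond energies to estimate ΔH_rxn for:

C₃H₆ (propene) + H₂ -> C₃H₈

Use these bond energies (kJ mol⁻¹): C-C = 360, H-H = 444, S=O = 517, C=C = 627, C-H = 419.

ΔH ≈ −127 kJ

Bonds broken (reactants):
  C-C: 1 × 360 = 360
  C-H: 6 × 419 = 2514
  C=C: 1 × 627 = 627
  H-H: 1 × 444 = 444
  Σ(broken) = 3945 kJ
Bonds formed (products):
  C-C: 2 × 360 = 720
  C-H: 8 × 419 = 3352
  Σ(formed) = 4072 kJ
ΔH = Σ(broken) − Σ(formed) = 3945 − 4072 = −127 kJ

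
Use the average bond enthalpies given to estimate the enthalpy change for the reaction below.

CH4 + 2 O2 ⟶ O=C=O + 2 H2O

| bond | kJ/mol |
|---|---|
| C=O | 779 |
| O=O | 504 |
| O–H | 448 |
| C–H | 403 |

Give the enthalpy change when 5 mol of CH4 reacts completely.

Bonds broken (reactants):
  C–H: 4 × 403 = 1612
  O=O: 2 × 504 = 1008
  Σ(broken) = 2620 kJ
Bonds formed (products):
  C=O: 2 × 779 = 1558
  O–H: 4 × 448 = 1792
  Σ(formed) = 3350 kJ
ΔH = Σ(broken) − Σ(formed) = 2620 − 3350 = −730 kJ
For 5× the reaction as written: 5 × (−730) = −3650 kJ

ΔH = −3650 kJ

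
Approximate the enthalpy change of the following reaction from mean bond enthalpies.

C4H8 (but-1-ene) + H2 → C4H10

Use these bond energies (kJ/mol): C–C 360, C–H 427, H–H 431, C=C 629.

Bonds broken (reactants):
  C–C: 2 × 360 = 720
  C–H: 8 × 427 = 3416
  C=C: 1 × 629 = 629
  H–H: 1 × 431 = 431
  Σ(broken) = 5196 kJ
Bonds formed (products):
  C–C: 3 × 360 = 1080
  C–H: 10 × 427 = 4270
  Σ(formed) = 5350 kJ
ΔH = Σ(broken) − Σ(formed) = 5196 − 5350 = −154 kJ

ΔH ≈ −154 kJ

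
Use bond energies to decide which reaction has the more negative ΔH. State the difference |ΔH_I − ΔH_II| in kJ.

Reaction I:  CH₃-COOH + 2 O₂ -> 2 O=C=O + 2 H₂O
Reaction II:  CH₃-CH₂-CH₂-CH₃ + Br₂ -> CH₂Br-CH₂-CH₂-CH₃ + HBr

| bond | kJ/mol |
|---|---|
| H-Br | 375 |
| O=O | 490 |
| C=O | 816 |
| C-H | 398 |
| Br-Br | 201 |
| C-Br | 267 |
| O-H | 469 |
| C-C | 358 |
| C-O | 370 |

Reaction I:
  Bonds broken (reactants):
    C-C: 1 × 358 = 358
    C-H: 3 × 398 = 1194
    C-O: 1 × 370 = 370
    C=O: 1 × 816 = 816
    O-H: 1 × 469 = 469
    O=O: 2 × 490 = 980
    Σ(broken) = 4187 kJ
  Bonds formed (products):
    C=O: 4 × 816 = 3264
    O-H: 4 × 469 = 1876
    Σ(formed) = 5140 kJ
  ΔH_I = 4187 − 5140 = −953 kJ
Reaction II:
  Bonds broken (reactants):
    Br-Br: 1 × 201 = 201
    C-C: 3 × 358 = 1074
    C-H: 10 × 398 = 3980
    Σ(broken) = 5255 kJ
  Bonds formed (products):
    C-Br: 1 × 267 = 267
    C-C: 3 × 358 = 1074
    C-H: 9 × 398 = 3582
    H-Br: 1 × 375 = 375
    Σ(formed) = 5298 kJ
  ΔH_II = 5255 − 5298 = −43 kJ
ΔH_I − ΔH_II = −910 kJ, so reaction I has the more negative ΔH; |ΔH_I − ΔH_II| = 910 kJ.

Reaction I, by 910 kJ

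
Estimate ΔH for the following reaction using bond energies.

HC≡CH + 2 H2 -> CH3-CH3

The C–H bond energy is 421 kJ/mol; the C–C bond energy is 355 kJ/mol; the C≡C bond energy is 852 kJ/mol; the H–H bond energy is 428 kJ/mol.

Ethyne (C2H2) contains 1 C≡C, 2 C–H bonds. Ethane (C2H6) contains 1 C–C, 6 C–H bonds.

ΔH ≈ −331 kJ

Bonds broken (reactants):
  C≡C: 1 × 852 = 852
  C–H: 2 × 421 = 842
  H–H: 2 × 428 = 856
  Σ(broken) = 2550 kJ
Bonds formed (products):
  C–C: 1 × 355 = 355
  C–H: 6 × 421 = 2526
  Σ(formed) = 2881 kJ
ΔH = Σ(broken) − Σ(formed) = 2550 − 2881 = −331 kJ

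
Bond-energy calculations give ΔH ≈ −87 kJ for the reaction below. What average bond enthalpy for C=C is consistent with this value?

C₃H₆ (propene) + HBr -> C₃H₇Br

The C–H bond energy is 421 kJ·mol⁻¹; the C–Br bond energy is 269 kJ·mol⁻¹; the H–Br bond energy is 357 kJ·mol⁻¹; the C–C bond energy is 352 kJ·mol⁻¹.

D(C=C) ≈ 598 kJ/mol

Let D be the C=C bond energy.
Σ(broken) = 1×352 + 6×421 + 1×D + 1×357 = 3235 + D
Σ(formed) = 1×269 + 2×352 + 7×421 = 3920
ΔH = Σ(broken) − Σ(formed) = (3235 + D) − (3920) = −685 + D
Setting this equal to −87 kJ gives D = 598 kJ/mol.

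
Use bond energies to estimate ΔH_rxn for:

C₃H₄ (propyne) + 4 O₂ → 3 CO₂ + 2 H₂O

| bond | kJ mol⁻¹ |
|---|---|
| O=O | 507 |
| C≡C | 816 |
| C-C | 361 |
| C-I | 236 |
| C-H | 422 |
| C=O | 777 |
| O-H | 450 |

Bonds broken (reactants):
  C≡C: 1 × 816 = 816
  C-C: 1 × 361 = 361
  C-H: 4 × 422 = 1688
  O=O: 4 × 507 = 2028
  Σ(broken) = 4893 kJ
Bonds formed (products):
  C=O: 6 × 777 = 4662
  O-H: 4 × 450 = 1800
  Σ(formed) = 6462 kJ
ΔH = Σ(broken) − Σ(formed) = 4893 − 6462 = −1569 kJ

ΔH ≈ −1569 kJ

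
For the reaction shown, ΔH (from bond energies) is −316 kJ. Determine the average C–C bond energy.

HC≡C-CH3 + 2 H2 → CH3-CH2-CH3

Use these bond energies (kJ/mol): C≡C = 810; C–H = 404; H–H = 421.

Let D be the C–C bond energy.
Σ(broken) = 1×810 + 1×D + 4×404 + 2×421 = 3268 + D
Σ(formed) = 2×D + 8×404 = 3232 + 2D
ΔH = Σ(broken) − Σ(formed) = (3268 + D) − (3232 + 2D) = +36 − D
Setting this equal to −316 kJ gives D = 352 kJ/mol.

D(C–C) ≈ 352 kJ/mol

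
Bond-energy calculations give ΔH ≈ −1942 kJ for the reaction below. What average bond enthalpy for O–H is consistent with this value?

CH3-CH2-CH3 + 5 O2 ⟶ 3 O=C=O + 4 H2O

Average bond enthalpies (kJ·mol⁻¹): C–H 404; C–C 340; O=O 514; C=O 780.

Let D be the O–H bond energy.
Σ(broken) = 2×340 + 8×404 + 5×514 = 6482
Σ(formed) = 6×780 + 8×D = 4680 + 8D
ΔH = Σ(broken) − Σ(formed) = (6482) − (4680 + 8D) = +1802 − 8D
Setting this equal to −1942 kJ gives 8D = 3744, so D = 468 kJ/mol.

D(O–H) ≈ 468 kJ/mol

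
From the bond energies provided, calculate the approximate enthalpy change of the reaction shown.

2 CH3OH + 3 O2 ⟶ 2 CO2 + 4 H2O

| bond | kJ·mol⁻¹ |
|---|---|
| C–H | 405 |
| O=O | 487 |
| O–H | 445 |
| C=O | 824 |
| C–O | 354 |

ΔH ≈ −1367 kJ

Bonds broken (reactants):
  C–H: 6 × 405 = 2430
  C–O: 2 × 354 = 708
  O–H: 2 × 445 = 890
  O=O: 3 × 487 = 1461
  Σ(broken) = 5489 kJ
Bonds formed (products):
  C=O: 4 × 824 = 3296
  O–H: 8 × 445 = 3560
  Σ(formed) = 6856 kJ
ΔH = Σ(broken) − Σ(formed) = 5489 − 6856 = −1367 kJ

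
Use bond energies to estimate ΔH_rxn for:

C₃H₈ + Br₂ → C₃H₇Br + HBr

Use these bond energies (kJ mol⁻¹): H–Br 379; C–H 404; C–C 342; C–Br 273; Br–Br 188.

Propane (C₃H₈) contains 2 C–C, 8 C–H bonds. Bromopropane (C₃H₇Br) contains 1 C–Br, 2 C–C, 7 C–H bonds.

Bonds broken (reactants):
  Br–Br: 1 × 188 = 188
  C–C: 2 × 342 = 684
  C–H: 8 × 404 = 3232
  Σ(broken) = 4104 kJ
Bonds formed (products):
  C–Br: 1 × 273 = 273
  C–C: 2 × 342 = 684
  C–H: 7 × 404 = 2828
  H–Br: 1 × 379 = 379
  Σ(formed) = 4164 kJ
ΔH = Σ(broken) − Σ(formed) = 4104 − 4164 = −60 kJ

ΔH ≈ −60 kJ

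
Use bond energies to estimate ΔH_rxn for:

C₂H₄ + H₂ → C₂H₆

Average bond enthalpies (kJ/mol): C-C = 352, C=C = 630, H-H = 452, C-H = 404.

Bonds broken (reactants):
  C-H: 4 × 404 = 1616
  C=C: 1 × 630 = 630
  H-H: 1 × 452 = 452
  Σ(broken) = 2698 kJ
Bonds formed (products):
  C-C: 1 × 352 = 352
  C-H: 6 × 404 = 2424
  Σ(formed) = 2776 kJ
ΔH = Σ(broken) − Σ(formed) = 2698 − 2776 = −78 kJ

ΔH ≈ −78 kJ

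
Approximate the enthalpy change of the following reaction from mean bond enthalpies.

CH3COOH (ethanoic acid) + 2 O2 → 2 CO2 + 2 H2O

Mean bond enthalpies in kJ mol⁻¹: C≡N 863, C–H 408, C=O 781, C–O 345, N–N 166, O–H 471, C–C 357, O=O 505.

Bonds broken (reactants):
  C–C: 1 × 357 = 357
  C–H: 3 × 408 = 1224
  C–O: 1 × 345 = 345
  C=O: 1 × 781 = 781
  O–H: 1 × 471 = 471
  O=O: 2 × 505 = 1010
  Σ(broken) = 4188 kJ
Bonds formed (products):
  C=O: 4 × 781 = 3124
  O–H: 4 × 471 = 1884
  Σ(formed) = 5008 kJ
ΔH = Σ(broken) − Σ(formed) = 4188 − 5008 = −820 kJ

ΔH ≈ −820 kJ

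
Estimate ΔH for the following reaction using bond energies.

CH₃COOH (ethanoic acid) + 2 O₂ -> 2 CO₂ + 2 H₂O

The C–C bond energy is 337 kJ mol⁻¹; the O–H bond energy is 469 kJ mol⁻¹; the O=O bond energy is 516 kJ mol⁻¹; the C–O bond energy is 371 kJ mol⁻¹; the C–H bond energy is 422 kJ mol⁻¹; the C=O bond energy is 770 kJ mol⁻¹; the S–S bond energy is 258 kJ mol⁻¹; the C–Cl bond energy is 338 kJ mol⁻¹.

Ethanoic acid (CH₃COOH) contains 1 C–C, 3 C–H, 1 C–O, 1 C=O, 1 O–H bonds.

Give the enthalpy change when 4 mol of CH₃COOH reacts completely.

ΔH = −2844 kJ

Bonds broken (reactants):
  C–C: 1 × 337 = 337
  C–H: 3 × 422 = 1266
  C–O: 1 × 371 = 371
  C=O: 1 × 770 = 770
  O–H: 1 × 469 = 469
  O=O: 2 × 516 = 1032
  Σ(broken) = 4245 kJ
Bonds formed (products):
  C=O: 4 × 770 = 3080
  O–H: 4 × 469 = 1876
  Σ(formed) = 4956 kJ
ΔH = Σ(broken) − Σ(formed) = 4245 − 4956 = −711 kJ
For 4× the reaction as written: 4 × (−711) = −2844 kJ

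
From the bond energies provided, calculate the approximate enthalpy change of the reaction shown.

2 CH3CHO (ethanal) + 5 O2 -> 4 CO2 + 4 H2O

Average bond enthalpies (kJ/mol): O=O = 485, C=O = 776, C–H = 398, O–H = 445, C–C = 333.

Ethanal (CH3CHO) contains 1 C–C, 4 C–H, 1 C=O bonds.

Bonds broken (reactants):
  C–C: 2 × 333 = 666
  C–H: 8 × 398 = 3184
  C=O: 2 × 776 = 1552
  O=O: 5 × 485 = 2425
  Σ(broken) = 7827 kJ
Bonds formed (products):
  C=O: 8 × 776 = 6208
  O–H: 8 × 445 = 3560
  Σ(formed) = 9768 kJ
ΔH = Σ(broken) − Σ(formed) = 7827 − 9768 = −1941 kJ

ΔH ≈ −1941 kJ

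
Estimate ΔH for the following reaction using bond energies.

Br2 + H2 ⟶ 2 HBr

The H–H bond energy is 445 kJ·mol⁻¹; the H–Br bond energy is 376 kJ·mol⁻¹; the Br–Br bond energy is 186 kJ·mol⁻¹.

ΔH ≈ −121 kJ

Bonds broken (reactants):
  Br–Br: 1 × 186 = 186
  H–H: 1 × 445 = 445
  Σ(broken) = 631 kJ
Bonds formed (products):
  H–Br: 2 × 376 = 752
  Σ(formed) = 752 kJ
ΔH = Σ(broken) − Σ(formed) = 631 − 752 = −121 kJ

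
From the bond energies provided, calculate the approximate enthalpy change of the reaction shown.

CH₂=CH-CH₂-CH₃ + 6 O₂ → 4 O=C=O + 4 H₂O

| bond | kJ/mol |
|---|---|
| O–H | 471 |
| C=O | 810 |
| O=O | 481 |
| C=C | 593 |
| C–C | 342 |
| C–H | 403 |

Bonds broken (reactants):
  C–C: 2 × 342 = 684
  C–H: 8 × 403 = 3224
  C=C: 1 × 593 = 593
  O=O: 6 × 481 = 2886
  Σ(broken) = 7387 kJ
Bonds formed (products):
  C=O: 8 × 810 = 6480
  O–H: 8 × 471 = 3768
  Σ(formed) = 10248 kJ
ΔH = Σ(broken) − Σ(formed) = 7387 − 10248 = −2861 kJ

ΔH ≈ −2861 kJ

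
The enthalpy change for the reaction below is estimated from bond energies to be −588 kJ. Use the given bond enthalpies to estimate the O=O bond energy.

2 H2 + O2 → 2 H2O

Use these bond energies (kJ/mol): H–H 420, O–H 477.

D(O=O) ≈ 480 kJ/mol

Let D be the O=O bond energy.
Σ(broken) = 2×420 + 1×D = 840 + D
Σ(formed) = 4×477 = 1908
ΔH = Σ(broken) − Σ(formed) = (840 + D) − (1908) = −1068 + D
Setting this equal to −588 kJ gives D = 480 kJ/mol.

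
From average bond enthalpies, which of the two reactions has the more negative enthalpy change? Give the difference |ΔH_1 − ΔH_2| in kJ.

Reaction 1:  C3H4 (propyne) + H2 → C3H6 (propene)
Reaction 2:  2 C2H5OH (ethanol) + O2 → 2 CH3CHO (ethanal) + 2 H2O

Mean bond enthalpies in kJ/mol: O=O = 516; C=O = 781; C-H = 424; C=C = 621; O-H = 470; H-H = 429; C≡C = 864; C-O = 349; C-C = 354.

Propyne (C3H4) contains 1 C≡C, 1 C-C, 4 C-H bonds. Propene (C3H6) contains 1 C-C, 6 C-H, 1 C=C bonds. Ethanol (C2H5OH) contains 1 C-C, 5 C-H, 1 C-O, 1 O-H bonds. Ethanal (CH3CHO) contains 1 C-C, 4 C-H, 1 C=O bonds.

Reaction 2, by 264 kJ

Reaction 1:
  Bonds broken (reactants):
    C≡C: 1 × 864 = 864
    C-C: 1 × 354 = 354
    C-H: 4 × 424 = 1696
    H-H: 1 × 429 = 429
    Σ(broken) = 3343 kJ
  Bonds formed (products):
    C-C: 1 × 354 = 354
    C-H: 6 × 424 = 2544
    C=C: 1 × 621 = 621
    Σ(formed) = 3519 kJ
  ΔH_1 = 3343 − 3519 = −176 kJ
Reaction 2:
  Bonds broken (reactants):
    C-C: 2 × 354 = 708
    C-H: 10 × 424 = 4240
    C-O: 2 × 349 = 698
    O-H: 2 × 470 = 940
    O=O: 1 × 516 = 516
    Σ(broken) = 7102 kJ
  Bonds formed (products):
    C-C: 2 × 354 = 708
    C-H: 8 × 424 = 3392
    C=O: 2 × 781 = 1562
    O-H: 4 × 470 = 1880
    Σ(formed) = 7542 kJ
  ΔH_2 = 7102 − 7542 = −440 kJ
ΔH_1 − ΔH_2 = +264 kJ, so reaction 2 has the more negative ΔH; |ΔH_1 − ΔH_2| = 264 kJ.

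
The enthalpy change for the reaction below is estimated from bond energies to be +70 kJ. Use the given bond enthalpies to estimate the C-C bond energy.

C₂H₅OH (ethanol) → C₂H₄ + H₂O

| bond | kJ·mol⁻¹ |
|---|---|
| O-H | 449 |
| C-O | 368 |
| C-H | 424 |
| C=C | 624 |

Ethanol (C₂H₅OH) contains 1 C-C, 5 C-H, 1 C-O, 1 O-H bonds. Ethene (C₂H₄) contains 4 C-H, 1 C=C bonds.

D(C-C) ≈ 351 kJ/mol

Let D be the C-C bond energy.
Σ(broken) = 1×D + 5×424 + 1×368 + 1×449 = 2937 + D
Σ(formed) = 4×424 + 1×624 + 2×449 = 3218
ΔH = Σ(broken) − Σ(formed) = (2937 + D) − (3218) = −281 + D
Setting this equal to +70 kJ gives D = 351 kJ/mol.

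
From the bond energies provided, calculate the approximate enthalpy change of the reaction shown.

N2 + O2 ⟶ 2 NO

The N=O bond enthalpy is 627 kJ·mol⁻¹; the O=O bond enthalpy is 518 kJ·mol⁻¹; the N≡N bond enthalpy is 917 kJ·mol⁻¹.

Bonds broken (reactants):
  N≡N: 1 × 917 = 917
  O=O: 1 × 518 = 518
  Σ(broken) = 1435 kJ
Bonds formed (products):
  N=O: 2 × 627 = 1254
  Σ(formed) = 1254 kJ
ΔH = Σ(broken) − Σ(formed) = 1435 − 1254 = +181 kJ

ΔH ≈ +181 kJ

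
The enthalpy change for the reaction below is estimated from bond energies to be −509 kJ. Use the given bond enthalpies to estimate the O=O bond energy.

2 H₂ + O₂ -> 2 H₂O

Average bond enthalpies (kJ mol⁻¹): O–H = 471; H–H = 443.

D(O=O) ≈ 489 kJ/mol

Let D be the O=O bond energy.
Σ(broken) = 2×443 + 1×D = 886 + D
Σ(formed) = 4×471 = 1884
ΔH = Σ(broken) − Σ(formed) = (886 + D) − (1884) = −998 + D
Setting this equal to −509 kJ gives D = 489 kJ/mol.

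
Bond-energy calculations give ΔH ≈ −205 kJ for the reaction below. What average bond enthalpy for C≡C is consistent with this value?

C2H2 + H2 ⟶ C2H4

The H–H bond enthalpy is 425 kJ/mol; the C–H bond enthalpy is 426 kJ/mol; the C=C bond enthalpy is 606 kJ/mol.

Let D be the C≡C bond energy.
Σ(broken) = 1×D + 2×426 + 1×425 = 1277 + D
Σ(formed) = 4×426 + 1×606 = 2310
ΔH = Σ(broken) − Σ(formed) = (1277 + D) − (2310) = −1033 + D
Setting this equal to −205 kJ gives D = 828 kJ/mol.

D(C≡C) ≈ 828 kJ/mol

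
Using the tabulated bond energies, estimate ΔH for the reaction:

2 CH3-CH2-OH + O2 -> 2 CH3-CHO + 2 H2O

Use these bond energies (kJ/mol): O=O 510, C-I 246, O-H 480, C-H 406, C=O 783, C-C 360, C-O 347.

ΔH ≈ −510 kJ

Bonds broken (reactants):
  C-C: 2 × 360 = 720
  C-H: 10 × 406 = 4060
  C-O: 2 × 347 = 694
  O-H: 2 × 480 = 960
  O=O: 1 × 510 = 510
  Σ(broken) = 6944 kJ
Bonds formed (products):
  C-C: 2 × 360 = 720
  C-H: 8 × 406 = 3248
  C=O: 2 × 783 = 1566
  O-H: 4 × 480 = 1920
  Σ(formed) = 7454 kJ
ΔH = Σ(broken) − Σ(formed) = 6944 − 7454 = −510 kJ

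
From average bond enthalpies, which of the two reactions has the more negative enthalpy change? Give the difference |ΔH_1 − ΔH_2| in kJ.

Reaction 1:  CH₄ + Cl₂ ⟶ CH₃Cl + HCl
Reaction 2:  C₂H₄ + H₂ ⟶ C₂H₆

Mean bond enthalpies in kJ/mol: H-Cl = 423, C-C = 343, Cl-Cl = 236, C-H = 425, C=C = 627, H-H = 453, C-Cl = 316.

Reaction 1:
  Bonds broken (reactants):
    C-H: 4 × 425 = 1700
    Cl-Cl: 1 × 236 = 236
    Σ(broken) = 1936 kJ
  Bonds formed (products):
    C-Cl: 1 × 316 = 316
    C-H: 3 × 425 = 1275
    H-Cl: 1 × 423 = 423
    Σ(formed) = 2014 kJ
  ΔH_1 = 1936 − 2014 = −78 kJ
Reaction 2:
  Bonds broken (reactants):
    C-H: 4 × 425 = 1700
    C=C: 1 × 627 = 627
    H-H: 1 × 453 = 453
    Σ(broken) = 2780 kJ
  Bonds formed (products):
    C-C: 1 × 343 = 343
    C-H: 6 × 425 = 2550
    Σ(formed) = 2893 kJ
  ΔH_2 = 2780 − 2893 = −113 kJ
ΔH_1 − ΔH_2 = +35 kJ, so reaction 2 has the more negative ΔH; |ΔH_1 − ΔH_2| = 35 kJ.

Reaction 2, by 35 kJ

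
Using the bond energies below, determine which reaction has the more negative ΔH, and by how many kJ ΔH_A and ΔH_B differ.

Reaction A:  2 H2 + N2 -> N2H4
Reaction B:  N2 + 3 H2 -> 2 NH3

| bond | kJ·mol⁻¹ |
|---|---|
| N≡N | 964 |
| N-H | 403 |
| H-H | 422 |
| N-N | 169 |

Reaction B, by 215 kJ

Reaction A:
  Bonds broken (reactants):
    H-H: 2 × 422 = 844
    N≡N: 1 × 964 = 964
    Σ(broken) = 1808 kJ
  Bonds formed (products):
    N-H: 4 × 403 = 1612
    N-N: 1 × 169 = 169
    Σ(formed) = 1781 kJ
  ΔH_A = 1808 − 1781 = +27 kJ
Reaction B:
  Bonds broken (reactants):
    H-H: 3 × 422 = 1266
    N≡N: 1 × 964 = 964
    Σ(broken) = 2230 kJ
  Bonds formed (products):
    N-H: 6 × 403 = 2418
    Σ(formed) = 2418 kJ
  ΔH_B = 2230 − 2418 = −188 kJ
ΔH_A − ΔH_B = +215 kJ, so reaction B has the more negative ΔH; |ΔH_A − ΔH_B| = 215 kJ.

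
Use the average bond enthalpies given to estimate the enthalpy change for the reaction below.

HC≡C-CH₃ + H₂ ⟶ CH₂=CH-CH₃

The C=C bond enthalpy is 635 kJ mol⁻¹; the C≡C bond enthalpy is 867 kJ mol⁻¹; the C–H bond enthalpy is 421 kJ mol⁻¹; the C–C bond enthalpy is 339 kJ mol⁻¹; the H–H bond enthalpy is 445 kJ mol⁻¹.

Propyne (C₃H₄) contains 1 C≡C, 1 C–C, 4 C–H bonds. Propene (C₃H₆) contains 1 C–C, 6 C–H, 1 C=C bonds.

ΔH ≈ −165 kJ

Bonds broken (reactants):
  C≡C: 1 × 867 = 867
  C–C: 1 × 339 = 339
  C–H: 4 × 421 = 1684
  H–H: 1 × 445 = 445
  Σ(broken) = 3335 kJ
Bonds formed (products):
  C–C: 1 × 339 = 339
  C–H: 6 × 421 = 2526
  C=C: 1 × 635 = 635
  Σ(formed) = 3500 kJ
ΔH = Σ(broken) − Σ(formed) = 3335 − 3500 = −165 kJ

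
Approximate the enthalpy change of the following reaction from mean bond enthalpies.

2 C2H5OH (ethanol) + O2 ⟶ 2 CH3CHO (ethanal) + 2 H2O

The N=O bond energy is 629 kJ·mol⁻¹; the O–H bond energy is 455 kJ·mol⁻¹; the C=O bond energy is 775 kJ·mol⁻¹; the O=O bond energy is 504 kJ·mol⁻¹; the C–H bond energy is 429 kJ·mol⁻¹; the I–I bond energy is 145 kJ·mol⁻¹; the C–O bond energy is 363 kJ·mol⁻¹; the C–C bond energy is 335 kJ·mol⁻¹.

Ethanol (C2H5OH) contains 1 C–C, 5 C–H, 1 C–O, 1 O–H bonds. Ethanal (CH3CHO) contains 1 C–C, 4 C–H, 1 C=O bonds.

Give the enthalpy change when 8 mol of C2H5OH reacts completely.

ΔH = −1488 kJ

Bonds broken (reactants):
  C–C: 2 × 335 = 670
  C–H: 10 × 429 = 4290
  C–O: 2 × 363 = 726
  O–H: 2 × 455 = 910
  O=O: 1 × 504 = 504
  Σ(broken) = 7100 kJ
Bonds formed (products):
  C–C: 2 × 335 = 670
  C–H: 8 × 429 = 3432
  C=O: 2 × 775 = 1550
  O–H: 4 × 455 = 1820
  Σ(formed) = 7472 kJ
ΔH = Σ(broken) − Σ(formed) = 7100 − 7472 = −372 kJ
For 4× the reaction as written: 4 × (−372) = −1488 kJ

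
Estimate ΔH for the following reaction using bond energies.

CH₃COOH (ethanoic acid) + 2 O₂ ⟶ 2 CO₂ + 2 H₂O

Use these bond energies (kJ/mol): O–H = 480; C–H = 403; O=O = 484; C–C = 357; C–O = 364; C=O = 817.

Bonds broken (reactants):
  C–C: 1 × 357 = 357
  C–H: 3 × 403 = 1209
  C–O: 1 × 364 = 364
  C=O: 1 × 817 = 817
  O–H: 1 × 480 = 480
  O=O: 2 × 484 = 968
  Σ(broken) = 4195 kJ
Bonds formed (products):
  C=O: 4 × 817 = 3268
  O–H: 4 × 480 = 1920
  Σ(formed) = 5188 kJ
ΔH = Σ(broken) − Σ(formed) = 4195 − 5188 = −993 kJ

ΔH ≈ −993 kJ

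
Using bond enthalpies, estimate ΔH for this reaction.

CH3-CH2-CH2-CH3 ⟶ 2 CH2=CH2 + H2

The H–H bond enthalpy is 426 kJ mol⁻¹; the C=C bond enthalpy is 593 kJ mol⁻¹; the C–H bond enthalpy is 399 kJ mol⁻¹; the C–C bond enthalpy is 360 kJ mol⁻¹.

Bonds broken (reactants):
  C–C: 3 × 360 = 1080
  C–H: 10 × 399 = 3990
  Σ(broken) = 5070 kJ
Bonds formed (products):
  C–H: 8 × 399 = 3192
  C=C: 2 × 593 = 1186
  H–H: 1 × 426 = 426
  Σ(formed) = 4804 kJ
ΔH = Σ(broken) − Σ(formed) = 5070 − 4804 = +266 kJ

ΔH ≈ +266 kJ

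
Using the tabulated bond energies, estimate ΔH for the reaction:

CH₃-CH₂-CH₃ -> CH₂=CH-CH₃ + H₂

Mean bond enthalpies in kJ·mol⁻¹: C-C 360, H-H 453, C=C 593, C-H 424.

Bonds broken (reactants):
  C-C: 2 × 360 = 720
  C-H: 8 × 424 = 3392
  Σ(broken) = 4112 kJ
Bonds formed (products):
  C-C: 1 × 360 = 360
  C-H: 6 × 424 = 2544
  C=C: 1 × 593 = 593
  H-H: 1 × 453 = 453
  Σ(formed) = 3950 kJ
ΔH = Σ(broken) − Σ(formed) = 4112 − 3950 = +162 kJ

ΔH ≈ +162 kJ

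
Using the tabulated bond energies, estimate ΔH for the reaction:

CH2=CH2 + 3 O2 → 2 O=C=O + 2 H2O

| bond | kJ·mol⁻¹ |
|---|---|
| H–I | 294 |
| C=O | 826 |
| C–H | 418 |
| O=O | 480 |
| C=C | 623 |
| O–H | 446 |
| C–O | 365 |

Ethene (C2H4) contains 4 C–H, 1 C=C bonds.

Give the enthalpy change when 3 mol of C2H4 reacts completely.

Bonds broken (reactants):
  C–H: 4 × 418 = 1672
  C=C: 1 × 623 = 623
  O=O: 3 × 480 = 1440
  Σ(broken) = 3735 kJ
Bonds formed (products):
  C=O: 4 × 826 = 3304
  O–H: 4 × 446 = 1784
  Σ(formed) = 5088 kJ
ΔH = Σ(broken) − Σ(formed) = 3735 − 5088 = −1353 kJ
For 3× the reaction as written: 3 × (−1353) = −4059 kJ

ΔH = −4059 kJ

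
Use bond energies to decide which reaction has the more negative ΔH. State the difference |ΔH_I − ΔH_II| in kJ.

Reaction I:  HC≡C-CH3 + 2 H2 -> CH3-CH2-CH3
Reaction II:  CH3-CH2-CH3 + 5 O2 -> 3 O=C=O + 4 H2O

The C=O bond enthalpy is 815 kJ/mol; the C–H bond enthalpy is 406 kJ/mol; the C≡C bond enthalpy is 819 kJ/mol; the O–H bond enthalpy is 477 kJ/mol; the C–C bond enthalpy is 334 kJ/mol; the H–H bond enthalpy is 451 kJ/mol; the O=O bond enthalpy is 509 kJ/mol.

Reaction I:
  Bonds broken (reactants):
    C≡C: 1 × 819 = 819
    C–C: 1 × 334 = 334
    C–H: 4 × 406 = 1624
    H–H: 2 × 451 = 902
    Σ(broken) = 3679 kJ
  Bonds formed (products):
    C–C: 2 × 334 = 668
    C–H: 8 × 406 = 3248
    Σ(formed) = 3916 kJ
  ΔH_I = 3679 − 3916 = −237 kJ
Reaction II:
  Bonds broken (reactants):
    C–C: 2 × 334 = 668
    C–H: 8 × 406 = 3248
    O=O: 5 × 509 = 2545
    Σ(broken) = 6461 kJ
  Bonds formed (products):
    C=O: 6 × 815 = 4890
    O–H: 8 × 477 = 3816
    Σ(formed) = 8706 kJ
  ΔH_II = 6461 − 8706 = −2245 kJ
ΔH_I − ΔH_II = +2008 kJ, so reaction II has the more negative ΔH; |ΔH_I − ΔH_II| = 2008 kJ.

Reaction II, by 2008 kJ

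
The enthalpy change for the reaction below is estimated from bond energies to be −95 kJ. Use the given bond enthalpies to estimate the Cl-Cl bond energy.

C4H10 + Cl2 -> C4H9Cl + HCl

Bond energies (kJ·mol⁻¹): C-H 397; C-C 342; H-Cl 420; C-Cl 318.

Let D be the Cl-Cl bond energy.
Σ(broken) = 3×342 + 10×397 + 1×D = 4996 + D
Σ(formed) = 3×342 + 1×318 + 9×397 + 1×420 = 5337
ΔH = Σ(broken) − Σ(formed) = (4996 + D) − (5337) = −341 + D
Setting this equal to −95 kJ gives D = 246 kJ/mol.

D(Cl-Cl) ≈ 246 kJ/mol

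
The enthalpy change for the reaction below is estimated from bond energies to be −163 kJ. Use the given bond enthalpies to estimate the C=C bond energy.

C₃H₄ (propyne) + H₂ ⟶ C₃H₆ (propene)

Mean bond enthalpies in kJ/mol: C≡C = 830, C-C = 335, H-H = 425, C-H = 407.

Let D be the C=C bond energy.
Σ(broken) = 1×830 + 1×335 + 4×407 + 1×425 = 3218
Σ(formed) = 1×335 + 6×407 + 1×D = 2777 + D
ΔH = Σ(broken) − Σ(formed) = (3218) − (2777 + D) = +441 − D
Setting this equal to −163 kJ gives D = 604 kJ/mol.

D(C=C) ≈ 604 kJ/mol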